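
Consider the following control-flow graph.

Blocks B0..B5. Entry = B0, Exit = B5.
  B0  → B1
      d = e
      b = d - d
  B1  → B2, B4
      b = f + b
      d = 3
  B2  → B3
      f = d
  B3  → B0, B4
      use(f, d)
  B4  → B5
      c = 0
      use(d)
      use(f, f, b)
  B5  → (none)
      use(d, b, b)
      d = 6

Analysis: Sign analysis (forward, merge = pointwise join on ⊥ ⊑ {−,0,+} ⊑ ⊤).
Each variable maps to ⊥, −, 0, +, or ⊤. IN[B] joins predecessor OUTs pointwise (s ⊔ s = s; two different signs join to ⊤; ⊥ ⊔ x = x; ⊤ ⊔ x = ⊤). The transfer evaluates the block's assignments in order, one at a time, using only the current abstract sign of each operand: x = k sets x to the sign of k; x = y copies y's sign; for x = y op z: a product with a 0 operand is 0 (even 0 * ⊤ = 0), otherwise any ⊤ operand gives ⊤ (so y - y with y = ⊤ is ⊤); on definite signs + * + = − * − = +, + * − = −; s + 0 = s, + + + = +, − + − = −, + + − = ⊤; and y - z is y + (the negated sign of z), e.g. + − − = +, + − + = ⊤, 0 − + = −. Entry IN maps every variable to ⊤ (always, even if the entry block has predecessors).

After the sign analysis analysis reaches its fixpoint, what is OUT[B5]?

Answer: {a: ⊤, b: ⊤, c: 0, d: +, e: ⊤, f: ⊤}

Derivation:
Fixpoint table:
  B0:  IN=(all ⊤)  OUT=(all ⊤)
  B1:  IN=(all ⊤)  OUT={d:+; rest ⊤}
  B2:  IN={d:+; rest ⊤}  OUT={d:+, f:+; rest ⊤}
  B3:  IN={d:+, f:+; rest ⊤}  OUT={d:+, f:+; rest ⊤}
  B4:  IN={d:+; rest ⊤}  OUT={c:0, d:+; rest ⊤}
  B5:  IN={c:0, d:+; rest ⊤}  OUT={c:0, d:+; rest ⊤}

Merge at B5: IN[B5] = OUT[B4] = {a: ⊤, b: ⊤, c: 0, d: +, e: ⊤, f: ⊤}
Applying B5's transfer function to that IN value gives OUT[B5] (row B5 above).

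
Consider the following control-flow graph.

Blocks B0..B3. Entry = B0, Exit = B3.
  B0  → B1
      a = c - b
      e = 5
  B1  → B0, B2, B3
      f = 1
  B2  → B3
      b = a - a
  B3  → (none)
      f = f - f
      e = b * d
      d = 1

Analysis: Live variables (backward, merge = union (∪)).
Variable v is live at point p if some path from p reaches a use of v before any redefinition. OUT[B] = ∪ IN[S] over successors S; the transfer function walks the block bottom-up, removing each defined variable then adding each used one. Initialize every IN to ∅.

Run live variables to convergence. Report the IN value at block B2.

Answer: {a, d, f}

Trace:
Converged values:
  B0:   IN={b, c, d}   OUT={a, b, c, d}
  B1:   IN={a, b, c, d}   OUT={a, b, c, d, f}
  B2:   IN={a, d, f}   OUT={b, d, f}
  B3:   IN={b, d, f}   OUT={}

Merge at B2: OUT[B2] = IN[B3] = {b, d, f}
Applying B2's transfer function to that OUT value gives IN[B2] (row B2 above).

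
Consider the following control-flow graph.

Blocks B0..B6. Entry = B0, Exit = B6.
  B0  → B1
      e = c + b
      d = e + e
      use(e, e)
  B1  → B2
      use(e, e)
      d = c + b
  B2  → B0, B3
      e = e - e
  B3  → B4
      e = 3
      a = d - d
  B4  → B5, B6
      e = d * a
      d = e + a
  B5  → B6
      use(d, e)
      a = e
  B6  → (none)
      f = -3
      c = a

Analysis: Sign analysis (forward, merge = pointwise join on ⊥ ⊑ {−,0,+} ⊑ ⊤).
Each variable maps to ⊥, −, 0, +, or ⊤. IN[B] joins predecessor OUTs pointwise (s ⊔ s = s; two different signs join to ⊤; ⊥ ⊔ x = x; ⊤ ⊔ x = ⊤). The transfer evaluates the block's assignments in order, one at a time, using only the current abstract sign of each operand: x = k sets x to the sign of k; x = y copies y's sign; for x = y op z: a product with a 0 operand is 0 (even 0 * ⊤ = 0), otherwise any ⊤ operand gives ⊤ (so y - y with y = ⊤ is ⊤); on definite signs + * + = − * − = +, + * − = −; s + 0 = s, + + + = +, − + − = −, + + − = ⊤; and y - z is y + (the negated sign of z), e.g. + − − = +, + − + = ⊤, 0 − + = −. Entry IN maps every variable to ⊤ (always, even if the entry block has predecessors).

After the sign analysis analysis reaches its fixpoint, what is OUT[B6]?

Answer: {a: ⊤, b: ⊤, c: ⊤, d: ⊤, e: ⊤, f: -}

Trace:
Per-block solution:
  B0:   IN=(all ⊤)   OUT=(all ⊤)
  B1:   IN=(all ⊤)   OUT=(all ⊤)
  B2:   IN=(all ⊤)   OUT=(all ⊤)
  B3:   IN=(all ⊤)   OUT={e:+; rest ⊤}
  B4:   IN={e:+; rest ⊤}   OUT=(all ⊤)
  B5:   IN=(all ⊤)   OUT=(all ⊤)
  B6:   IN=(all ⊤)   OUT={f:-; rest ⊤}

Merge at B6: IN[B6] = OUT[B4] ⊔ OUT[B5] = {a: ⊤, b: ⊤, c: ⊤, d: ⊤, e: ⊤, f: ⊤}
Applying B6's transfer function to that IN value gives OUT[B6] (row B6 above).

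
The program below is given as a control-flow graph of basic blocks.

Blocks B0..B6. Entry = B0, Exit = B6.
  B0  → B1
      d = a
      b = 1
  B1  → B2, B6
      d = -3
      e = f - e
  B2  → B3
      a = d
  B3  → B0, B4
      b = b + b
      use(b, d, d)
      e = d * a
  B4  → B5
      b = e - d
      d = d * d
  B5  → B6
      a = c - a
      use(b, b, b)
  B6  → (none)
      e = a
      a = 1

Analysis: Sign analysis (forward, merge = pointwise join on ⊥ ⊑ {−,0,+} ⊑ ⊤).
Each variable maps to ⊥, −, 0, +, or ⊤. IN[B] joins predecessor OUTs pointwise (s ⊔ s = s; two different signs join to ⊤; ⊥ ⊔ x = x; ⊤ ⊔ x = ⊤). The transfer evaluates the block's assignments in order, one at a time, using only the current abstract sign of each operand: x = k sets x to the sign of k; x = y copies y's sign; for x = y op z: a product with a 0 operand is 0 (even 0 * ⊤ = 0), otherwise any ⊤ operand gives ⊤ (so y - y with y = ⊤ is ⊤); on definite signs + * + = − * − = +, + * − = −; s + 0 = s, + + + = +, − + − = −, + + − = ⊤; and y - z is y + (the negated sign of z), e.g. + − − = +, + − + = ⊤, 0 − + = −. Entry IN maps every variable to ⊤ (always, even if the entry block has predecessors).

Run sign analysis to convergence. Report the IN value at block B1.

Fixpoint table:
  B0:  IN=(all ⊤)  OUT={b:+; rest ⊤}
  B1:  IN={b:+; rest ⊤}  OUT={b:+, d:-; rest ⊤}
  B2:  IN={b:+, d:-; rest ⊤}  OUT={a:-, b:+, d:-; rest ⊤}
  B3:  IN={a:-, b:+, d:-; rest ⊤}  OUT={a:-, b:+, d:-, e:+; rest ⊤}
  B4:  IN={a:-, b:+, d:-, e:+; rest ⊤}  OUT={a:-, b:+, d:+, e:+; rest ⊤}
  B5:  IN={a:-, b:+, d:+, e:+; rest ⊤}  OUT={b:+, d:+, e:+; rest ⊤}
  B6:  IN={b:+; rest ⊤}  OUT={a:+, b:+; rest ⊤}

Merge at B1: IN[B1] = OUT[B0] = {a: ⊤, b: +, c: ⊤, d: ⊤, e: ⊤, f: ⊤}

Answer: {a: ⊤, b: +, c: ⊤, d: ⊤, e: ⊤, f: ⊤}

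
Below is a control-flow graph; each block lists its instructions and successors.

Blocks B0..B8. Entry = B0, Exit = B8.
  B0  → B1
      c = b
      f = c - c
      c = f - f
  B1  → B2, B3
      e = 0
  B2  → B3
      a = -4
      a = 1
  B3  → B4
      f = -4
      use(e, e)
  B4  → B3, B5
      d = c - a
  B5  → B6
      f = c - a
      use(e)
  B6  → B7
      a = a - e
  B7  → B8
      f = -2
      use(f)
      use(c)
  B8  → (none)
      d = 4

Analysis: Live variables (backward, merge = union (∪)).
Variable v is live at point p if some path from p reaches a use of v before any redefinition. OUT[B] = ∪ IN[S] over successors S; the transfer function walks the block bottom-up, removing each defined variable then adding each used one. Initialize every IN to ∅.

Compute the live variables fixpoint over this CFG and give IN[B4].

Answer: {a, c, e}

Derivation:
Converged values:
  B0:  IN={a, b}  OUT={a, c}
  B1:  IN={a, c}  OUT={a, c, e}
  B2:  IN={c, e}  OUT={a, c, e}
  B3:  IN={a, c, e}  OUT={a, c, e}
  B4:  IN={a, c, e}  OUT={a, c, e}
  B5:  IN={a, c, e}  OUT={a, c, e}
  B6:  IN={a, c, e}  OUT={c}
  B7:  IN={c}  OUT={}
  B8:  IN={}  OUT={}

Merge at B4: OUT[B4] = IN[B3] ⊔ IN[B5] = {a, c, e}
Applying B4's transfer function to that OUT value gives IN[B4] (row B4 above).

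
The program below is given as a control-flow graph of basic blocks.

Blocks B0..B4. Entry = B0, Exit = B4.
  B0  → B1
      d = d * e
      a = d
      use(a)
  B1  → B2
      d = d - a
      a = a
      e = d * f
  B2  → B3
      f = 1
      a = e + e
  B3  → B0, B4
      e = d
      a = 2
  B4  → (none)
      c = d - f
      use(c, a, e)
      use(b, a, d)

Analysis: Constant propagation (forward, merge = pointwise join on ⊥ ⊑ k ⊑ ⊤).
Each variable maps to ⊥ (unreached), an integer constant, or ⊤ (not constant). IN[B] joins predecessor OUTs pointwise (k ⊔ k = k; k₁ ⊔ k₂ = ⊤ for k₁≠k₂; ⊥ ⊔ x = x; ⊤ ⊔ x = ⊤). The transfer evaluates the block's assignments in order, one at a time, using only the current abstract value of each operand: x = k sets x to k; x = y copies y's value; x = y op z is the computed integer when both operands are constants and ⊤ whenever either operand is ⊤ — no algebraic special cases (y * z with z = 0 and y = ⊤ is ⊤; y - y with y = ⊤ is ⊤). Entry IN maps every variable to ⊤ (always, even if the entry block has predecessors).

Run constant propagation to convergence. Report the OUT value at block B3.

Answer: {a: 2, b: ⊤, c: ⊤, d: ⊤, e: ⊤, f: 1}

Trace:
Converged values:
  B0:  IN=(all ⊤)  OUT=(all ⊤)
  B1:  IN=(all ⊤)  OUT=(all ⊤)
  B2:  IN=(all ⊤)  OUT={f:1; rest ⊤}
  B3:  IN={f:1; rest ⊤}  OUT={a:2, f:1; rest ⊤}
  B4:  IN={a:2, f:1; rest ⊤}  OUT={a:2, f:1; rest ⊤}

Merge at B3: IN[B3] = OUT[B2] = {a: ⊤, b: ⊤, c: ⊤, d: ⊤, e: ⊤, f: 1}
Applying B3's transfer function to that IN value gives OUT[B3] (row B3 above).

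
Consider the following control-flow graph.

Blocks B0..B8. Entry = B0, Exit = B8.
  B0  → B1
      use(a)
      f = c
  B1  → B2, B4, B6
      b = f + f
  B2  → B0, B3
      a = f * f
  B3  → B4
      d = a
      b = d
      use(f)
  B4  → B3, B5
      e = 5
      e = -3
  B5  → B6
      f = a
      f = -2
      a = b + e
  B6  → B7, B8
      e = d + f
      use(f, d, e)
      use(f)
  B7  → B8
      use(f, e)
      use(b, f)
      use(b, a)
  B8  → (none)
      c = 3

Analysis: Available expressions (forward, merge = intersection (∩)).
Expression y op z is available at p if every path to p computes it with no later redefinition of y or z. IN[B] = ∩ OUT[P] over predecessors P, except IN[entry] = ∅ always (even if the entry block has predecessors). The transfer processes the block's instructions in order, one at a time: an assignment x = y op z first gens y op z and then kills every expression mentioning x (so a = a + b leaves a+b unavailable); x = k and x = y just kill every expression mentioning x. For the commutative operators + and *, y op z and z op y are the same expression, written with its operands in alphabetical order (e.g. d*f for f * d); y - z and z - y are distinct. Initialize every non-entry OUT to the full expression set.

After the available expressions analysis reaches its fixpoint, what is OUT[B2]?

Converged values:
  B0:  IN={}  OUT={}
  B1:  IN={}  OUT={f+f}
  B2:  IN={f+f}  OUT={f*f, f+f}
  B3:  IN={f+f}  OUT={f+f}
  B4:  IN={f+f}  OUT={f+f}
  B5:  IN={f+f}  OUT={b+e}
  B6:  IN={}  OUT={d+f}
  B7:  IN={d+f}  OUT={d+f}
  B8:  IN={d+f}  OUT={d+f}

Merge at B2: IN[B2] = OUT[B1] = {f+f}
Applying B2's transfer function to that IN value gives OUT[B2] (row B2 above).

Answer: {f*f, f+f}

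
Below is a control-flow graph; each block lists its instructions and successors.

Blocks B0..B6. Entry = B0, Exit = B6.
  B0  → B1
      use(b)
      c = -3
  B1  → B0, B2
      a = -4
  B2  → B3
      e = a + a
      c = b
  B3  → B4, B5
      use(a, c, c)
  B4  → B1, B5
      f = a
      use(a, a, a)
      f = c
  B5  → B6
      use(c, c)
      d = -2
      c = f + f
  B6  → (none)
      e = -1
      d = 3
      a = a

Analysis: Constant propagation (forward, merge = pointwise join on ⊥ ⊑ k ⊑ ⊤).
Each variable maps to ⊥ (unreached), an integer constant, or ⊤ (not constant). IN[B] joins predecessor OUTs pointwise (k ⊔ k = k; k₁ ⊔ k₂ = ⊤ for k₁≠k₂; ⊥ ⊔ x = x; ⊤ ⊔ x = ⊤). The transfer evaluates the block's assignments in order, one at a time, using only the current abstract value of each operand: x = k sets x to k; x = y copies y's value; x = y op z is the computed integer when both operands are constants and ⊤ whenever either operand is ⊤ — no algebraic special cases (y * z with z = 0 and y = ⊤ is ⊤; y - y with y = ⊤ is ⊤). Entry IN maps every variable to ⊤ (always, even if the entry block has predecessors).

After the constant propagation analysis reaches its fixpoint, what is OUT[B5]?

Per-block solution:
  B0:   IN=(all ⊤)   OUT={c:-3; rest ⊤}
  B1:   IN=(all ⊤)   OUT={a:-4; rest ⊤}
  B2:   IN={a:-4; rest ⊤}   OUT={a:-4, e:-8; rest ⊤}
  B3:   IN={a:-4, e:-8; rest ⊤}   OUT={a:-4, e:-8; rest ⊤}
  B4:   IN={a:-4, e:-8; rest ⊤}   OUT={a:-4, e:-8; rest ⊤}
  B5:   IN={a:-4, e:-8; rest ⊤}   OUT={a:-4, d:-2, e:-8; rest ⊤}
  B6:   IN={a:-4, d:-2, e:-8; rest ⊤}   OUT={a:-4, d:3, e:-1; rest ⊤}

Merge at B5: IN[B5] = OUT[B3] ⊔ OUT[B4] = {a: -4, b: ⊤, c: ⊤, d: ⊤, e: -8, f: ⊤}
Applying B5's transfer function to that IN value gives OUT[B5] (row B5 above).

Answer: {a: -4, b: ⊤, c: ⊤, d: -2, e: -8, f: ⊤}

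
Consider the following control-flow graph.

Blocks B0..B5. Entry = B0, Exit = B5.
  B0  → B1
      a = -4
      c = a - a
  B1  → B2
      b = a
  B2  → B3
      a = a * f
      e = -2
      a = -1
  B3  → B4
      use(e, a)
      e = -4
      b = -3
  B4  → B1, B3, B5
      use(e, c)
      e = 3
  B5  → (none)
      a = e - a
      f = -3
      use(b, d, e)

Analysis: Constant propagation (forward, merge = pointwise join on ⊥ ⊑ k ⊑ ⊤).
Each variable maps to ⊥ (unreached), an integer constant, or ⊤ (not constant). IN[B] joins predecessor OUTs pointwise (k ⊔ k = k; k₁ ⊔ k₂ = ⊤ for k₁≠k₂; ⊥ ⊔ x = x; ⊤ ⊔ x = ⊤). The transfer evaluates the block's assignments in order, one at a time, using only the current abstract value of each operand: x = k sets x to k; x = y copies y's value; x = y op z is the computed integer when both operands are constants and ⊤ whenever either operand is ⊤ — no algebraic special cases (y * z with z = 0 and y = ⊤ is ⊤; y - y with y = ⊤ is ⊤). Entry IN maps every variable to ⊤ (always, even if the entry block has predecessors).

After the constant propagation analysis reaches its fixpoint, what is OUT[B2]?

Converged values:
  B0: | IN=(all ⊤) | OUT={a:-4, c:0; rest ⊤}
  B1: | IN={c:0; rest ⊤} | OUT={c:0; rest ⊤}
  B2: | IN={c:0; rest ⊤} | OUT={a:-1, c:0, e:-2; rest ⊤}
  B3: | IN={a:-1, c:0; rest ⊤} | OUT={a:-1, b:-3, c:0, e:-4; rest ⊤}
  B4: | IN={a:-1, b:-3, c:0, e:-4; rest ⊤} | OUT={a:-1, b:-3, c:0, e:3; rest ⊤}
  B5: | IN={a:-1, b:-3, c:0, e:3; rest ⊤} | OUT={a:4, b:-3, c:0, e:3, f:-3; rest ⊤}

Merge at B2: IN[B2] = OUT[B1] = {a: ⊤, b: ⊤, c: 0, d: ⊤, e: ⊤, f: ⊤}
Applying B2's transfer function to that IN value gives OUT[B2] (row B2 above).

Answer: {a: -1, b: ⊤, c: 0, d: ⊤, e: -2, f: ⊤}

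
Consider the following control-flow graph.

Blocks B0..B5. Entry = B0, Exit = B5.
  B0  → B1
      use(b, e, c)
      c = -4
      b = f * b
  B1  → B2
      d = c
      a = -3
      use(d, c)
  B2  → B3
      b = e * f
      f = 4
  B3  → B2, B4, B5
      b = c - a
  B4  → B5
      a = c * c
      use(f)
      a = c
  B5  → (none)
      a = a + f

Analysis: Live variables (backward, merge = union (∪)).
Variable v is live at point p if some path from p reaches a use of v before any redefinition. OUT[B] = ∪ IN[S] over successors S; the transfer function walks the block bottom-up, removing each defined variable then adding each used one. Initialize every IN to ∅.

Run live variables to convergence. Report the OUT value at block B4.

Answer: {a, f}

Derivation:
Converged values:
  B0: | IN={b, c, e, f} | OUT={c, e, f}
  B1: | IN={c, e, f} | OUT={a, c, e, f}
  B2: | IN={a, c, e, f} | OUT={a, c, e, f}
  B3: | IN={a, c, e, f} | OUT={a, c, e, f}
  B4: | IN={c, f} | OUT={a, f}
  B5: | IN={a, f} | OUT={}

Merge at B4: OUT[B4] = IN[B5] = {a, f}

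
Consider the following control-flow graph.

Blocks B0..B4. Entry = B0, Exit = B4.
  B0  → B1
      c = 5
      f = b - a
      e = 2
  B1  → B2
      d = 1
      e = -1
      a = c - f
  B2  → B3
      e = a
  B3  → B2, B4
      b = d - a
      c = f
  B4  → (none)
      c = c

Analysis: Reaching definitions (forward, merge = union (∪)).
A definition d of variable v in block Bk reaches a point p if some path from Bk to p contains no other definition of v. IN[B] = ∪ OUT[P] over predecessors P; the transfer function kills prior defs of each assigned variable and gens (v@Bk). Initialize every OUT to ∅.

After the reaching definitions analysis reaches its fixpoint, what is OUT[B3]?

Answer: {a@B1, b@B3, c@B3, d@B1, e@B2, f@B0}

Trace:
Fixpoint table:
  B0:  IN={}  OUT={c@B0, e@B0, f@B0}
  B1:  IN={c@B0, e@B0, f@B0}  OUT={a@B1, c@B0, d@B1, e@B1, f@B0}
  B2:  IN={a@B1, b@B3, c@B0, c@B3, d@B1, e@B1, e@B2, f@B0}  OUT={a@B1, b@B3, c@B0, c@B3, d@B1, e@B2, f@B0}
  B3:  IN={a@B1, b@B3, c@B0, c@B3, d@B1, e@B2, f@B0}  OUT={a@B1, b@B3, c@B3, d@B1, e@B2, f@B0}
  B4:  IN={a@B1, b@B3, c@B3, d@B1, e@B2, f@B0}  OUT={a@B1, b@B3, c@B4, d@B1, e@B2, f@B0}

Merge at B3: IN[B3] = OUT[B2] = {a@B1, b@B3, c@B0, c@B3, d@B1, e@B2, f@B0}
Applying B3's transfer function to that IN value gives OUT[B3] (row B3 above).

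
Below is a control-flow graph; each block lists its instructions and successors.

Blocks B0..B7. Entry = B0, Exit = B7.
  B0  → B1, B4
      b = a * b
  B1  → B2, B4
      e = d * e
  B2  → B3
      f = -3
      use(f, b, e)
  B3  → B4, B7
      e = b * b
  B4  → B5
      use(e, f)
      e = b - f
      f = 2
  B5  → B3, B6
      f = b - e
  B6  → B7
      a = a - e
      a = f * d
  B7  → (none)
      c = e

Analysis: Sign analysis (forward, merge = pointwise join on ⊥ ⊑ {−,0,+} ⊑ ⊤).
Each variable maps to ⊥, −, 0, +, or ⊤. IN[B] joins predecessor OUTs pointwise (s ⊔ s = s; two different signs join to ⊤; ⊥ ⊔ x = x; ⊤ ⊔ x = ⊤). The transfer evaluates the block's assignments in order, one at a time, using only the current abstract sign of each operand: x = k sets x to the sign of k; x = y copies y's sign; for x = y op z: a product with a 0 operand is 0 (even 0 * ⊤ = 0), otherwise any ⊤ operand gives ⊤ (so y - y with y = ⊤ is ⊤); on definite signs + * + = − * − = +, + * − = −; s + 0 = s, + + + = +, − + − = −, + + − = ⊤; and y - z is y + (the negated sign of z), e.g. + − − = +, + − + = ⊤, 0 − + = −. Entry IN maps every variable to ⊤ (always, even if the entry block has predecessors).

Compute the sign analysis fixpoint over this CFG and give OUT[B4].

Converged values:
  B0:   IN=(all ⊤)   OUT=(all ⊤)
  B1:   IN=(all ⊤)   OUT=(all ⊤)
  B2:   IN=(all ⊤)   OUT={f:-; rest ⊤}
  B3:   IN=(all ⊤)   OUT=(all ⊤)
  B4:   IN=(all ⊤)   OUT={f:+; rest ⊤}
  B5:   IN={f:+; rest ⊤}   OUT=(all ⊤)
  B6:   IN=(all ⊤)   OUT=(all ⊤)
  B7:   IN=(all ⊤)   OUT=(all ⊤)

Merge at B4: IN[B4] = OUT[B0] ⊔ OUT[B1] ⊔ OUT[B3] = {a: ⊤, b: ⊤, c: ⊤, d: ⊤, e: ⊤, f: ⊤}
Applying B4's transfer function to that IN value gives OUT[B4] (row B4 above).

Answer: {a: ⊤, b: ⊤, c: ⊤, d: ⊤, e: ⊤, f: +}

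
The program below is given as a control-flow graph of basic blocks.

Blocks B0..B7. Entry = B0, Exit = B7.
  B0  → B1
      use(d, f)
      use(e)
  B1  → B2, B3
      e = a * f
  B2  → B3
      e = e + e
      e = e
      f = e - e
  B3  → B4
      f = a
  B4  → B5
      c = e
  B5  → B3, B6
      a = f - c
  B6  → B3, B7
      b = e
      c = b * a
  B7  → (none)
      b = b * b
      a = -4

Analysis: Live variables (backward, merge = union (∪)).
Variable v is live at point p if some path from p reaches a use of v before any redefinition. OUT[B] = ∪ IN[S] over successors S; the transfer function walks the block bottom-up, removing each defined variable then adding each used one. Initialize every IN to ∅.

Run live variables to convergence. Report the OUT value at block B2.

Answer: {a, e}

Derivation:
Per-block solution:
  B0: | IN={a, d, e, f} | OUT={a, f}
  B1: | IN={a, f} | OUT={a, e}
  B2: | IN={a, e} | OUT={a, e}
  B3: | IN={a, e} | OUT={e, f}
  B4: | IN={e, f} | OUT={c, e, f}
  B5: | IN={c, e, f} | OUT={a, e}
  B6: | IN={a, e} | OUT={a, b, e}
  B7: | IN={b} | OUT={}

Merge at B2: OUT[B2] = IN[B3] = {a, e}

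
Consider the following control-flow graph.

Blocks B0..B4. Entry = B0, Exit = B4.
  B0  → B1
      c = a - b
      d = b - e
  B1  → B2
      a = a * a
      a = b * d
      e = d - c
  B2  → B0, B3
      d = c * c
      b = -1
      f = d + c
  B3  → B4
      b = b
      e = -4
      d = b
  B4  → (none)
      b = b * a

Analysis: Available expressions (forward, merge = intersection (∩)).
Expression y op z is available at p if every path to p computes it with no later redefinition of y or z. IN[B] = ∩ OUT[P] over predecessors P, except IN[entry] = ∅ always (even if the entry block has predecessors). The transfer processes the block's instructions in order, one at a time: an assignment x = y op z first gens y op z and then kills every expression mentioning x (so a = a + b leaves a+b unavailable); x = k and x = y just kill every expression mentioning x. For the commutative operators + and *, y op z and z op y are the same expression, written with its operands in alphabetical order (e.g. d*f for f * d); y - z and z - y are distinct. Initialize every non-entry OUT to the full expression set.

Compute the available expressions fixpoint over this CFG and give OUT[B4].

Fixpoint table:
  B0: | IN={} | OUT={a-b, b-e}
  B1: | IN={a-b, b-e} | OUT={b*d, d-c}
  B2: | IN={b*d, d-c} | OUT={c*c, c+d}
  B3: | IN={c*c, c+d} | OUT={c*c}
  B4: | IN={c*c} | OUT={c*c}

Merge at B4: IN[B4] = OUT[B3] = {c*c}
Applying B4's transfer function to that IN value gives OUT[B4] (row B4 above).

Answer: {c*c}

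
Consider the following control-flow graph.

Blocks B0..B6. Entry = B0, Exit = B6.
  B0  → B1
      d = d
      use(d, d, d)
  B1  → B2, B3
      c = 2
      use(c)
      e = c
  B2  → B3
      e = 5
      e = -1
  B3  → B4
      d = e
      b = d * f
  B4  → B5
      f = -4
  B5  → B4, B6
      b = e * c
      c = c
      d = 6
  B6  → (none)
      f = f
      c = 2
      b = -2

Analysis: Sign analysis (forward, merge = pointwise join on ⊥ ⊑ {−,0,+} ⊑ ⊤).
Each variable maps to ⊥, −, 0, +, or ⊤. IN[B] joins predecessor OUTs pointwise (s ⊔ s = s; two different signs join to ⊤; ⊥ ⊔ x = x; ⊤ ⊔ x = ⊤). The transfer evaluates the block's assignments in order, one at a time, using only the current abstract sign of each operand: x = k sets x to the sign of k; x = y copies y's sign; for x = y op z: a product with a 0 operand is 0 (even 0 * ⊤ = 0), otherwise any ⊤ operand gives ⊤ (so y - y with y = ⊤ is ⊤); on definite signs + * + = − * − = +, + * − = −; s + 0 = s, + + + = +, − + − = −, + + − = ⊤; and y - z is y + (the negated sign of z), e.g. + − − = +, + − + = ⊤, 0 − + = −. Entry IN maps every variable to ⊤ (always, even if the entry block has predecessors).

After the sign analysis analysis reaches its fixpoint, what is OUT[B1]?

Answer: {a: ⊤, b: ⊤, c: +, d: ⊤, e: +, f: ⊤}

Derivation:
Per-block solution:
  B0: | IN=(all ⊤) | OUT=(all ⊤)
  B1: | IN=(all ⊤) | OUT={c:+, e:+; rest ⊤}
  B2: | IN={c:+, e:+; rest ⊤} | OUT={c:+, e:-; rest ⊤}
  B3: | IN={c:+; rest ⊤} | OUT={c:+; rest ⊤}
  B4: | IN={c:+; rest ⊤} | OUT={c:+, f:-; rest ⊤}
  B5: | IN={c:+, f:-; rest ⊤} | OUT={c:+, d:+, f:-; rest ⊤}
  B6: | IN={c:+, d:+, f:-; rest ⊤} | OUT={b:-, c:+, d:+, f:-; rest ⊤}

Merge at B1: IN[B1] = OUT[B0] = {a: ⊤, b: ⊤, c: ⊤, d: ⊤, e: ⊤, f: ⊤}
Applying B1's transfer function to that IN value gives OUT[B1] (row B1 above).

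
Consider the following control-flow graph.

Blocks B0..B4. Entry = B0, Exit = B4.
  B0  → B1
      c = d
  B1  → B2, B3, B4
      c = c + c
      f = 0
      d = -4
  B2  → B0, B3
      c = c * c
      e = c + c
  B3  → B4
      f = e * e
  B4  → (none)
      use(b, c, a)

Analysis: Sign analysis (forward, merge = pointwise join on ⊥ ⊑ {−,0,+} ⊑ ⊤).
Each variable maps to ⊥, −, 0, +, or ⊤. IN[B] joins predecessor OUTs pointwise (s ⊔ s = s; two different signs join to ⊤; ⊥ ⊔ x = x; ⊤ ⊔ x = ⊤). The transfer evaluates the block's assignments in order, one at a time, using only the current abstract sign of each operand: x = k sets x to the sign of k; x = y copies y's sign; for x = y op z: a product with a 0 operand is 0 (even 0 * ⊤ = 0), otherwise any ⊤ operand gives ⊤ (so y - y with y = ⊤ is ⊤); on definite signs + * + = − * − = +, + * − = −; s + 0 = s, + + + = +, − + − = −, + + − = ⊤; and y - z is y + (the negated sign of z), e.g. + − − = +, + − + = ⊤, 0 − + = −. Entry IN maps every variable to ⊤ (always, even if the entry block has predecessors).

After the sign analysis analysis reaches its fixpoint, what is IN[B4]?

Fixpoint table:
  B0:   IN=(all ⊤)   OUT=(all ⊤)
  B1:   IN=(all ⊤)   OUT={d:-, f:0; rest ⊤}
  B2:   IN={d:-, f:0; rest ⊤}   OUT={d:-, f:0; rest ⊤}
  B3:   IN={d:-, f:0; rest ⊤}   OUT={d:-; rest ⊤}
  B4:   IN={d:-; rest ⊤}   OUT={d:-; rest ⊤}

Merge at B4: IN[B4] = OUT[B1] ⊔ OUT[B3] = {a: ⊤, b: ⊤, c: ⊤, d: -, e: ⊤, f: ⊤}

Answer: {a: ⊤, b: ⊤, c: ⊤, d: -, e: ⊤, f: ⊤}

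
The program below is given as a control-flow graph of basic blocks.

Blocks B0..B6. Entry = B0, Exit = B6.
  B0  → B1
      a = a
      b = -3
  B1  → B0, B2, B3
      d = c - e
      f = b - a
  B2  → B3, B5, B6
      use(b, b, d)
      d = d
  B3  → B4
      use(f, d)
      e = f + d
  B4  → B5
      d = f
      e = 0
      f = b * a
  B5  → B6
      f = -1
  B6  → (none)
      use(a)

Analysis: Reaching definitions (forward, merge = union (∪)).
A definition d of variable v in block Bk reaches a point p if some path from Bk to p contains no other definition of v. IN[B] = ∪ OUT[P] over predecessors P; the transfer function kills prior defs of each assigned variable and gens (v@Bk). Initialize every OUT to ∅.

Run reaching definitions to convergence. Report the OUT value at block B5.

Per-block solution:
  B0:  IN={a@B0, b@B0, d@B1, f@B1}  OUT={a@B0, b@B0, d@B1, f@B1}
  B1:  IN={a@B0, b@B0, d@B1, f@B1}  OUT={a@B0, b@B0, d@B1, f@B1}
  B2:  IN={a@B0, b@B0, d@B1, f@B1}  OUT={a@B0, b@B0, d@B2, f@B1}
  B3:  IN={a@B0, b@B0, d@B1, d@B2, f@B1}  OUT={a@B0, b@B0, d@B1, d@B2, e@B3, f@B1}
  B4:  IN={a@B0, b@B0, d@B1, d@B2, e@B3, f@B1}  OUT={a@B0, b@B0, d@B4, e@B4, f@B4}
  B5:  IN={a@B0, b@B0, d@B2, d@B4, e@B4, f@B1, f@B4}  OUT={a@B0, b@B0, d@B2, d@B4, e@B4, f@B5}
  B6:  IN={a@B0, b@B0, d@B2, d@B4, e@B4, f@B1, f@B5}  OUT={a@B0, b@B0, d@B2, d@B4, e@B4, f@B1, f@B5}

Merge at B5: IN[B5] = OUT[B2] ⊔ OUT[B4] = {a@B0, b@B0, d@B2, d@B4, e@B4, f@B1, f@B4}
Applying B5's transfer function to that IN value gives OUT[B5] (row B5 above).

Answer: {a@B0, b@B0, d@B2, d@B4, e@B4, f@B5}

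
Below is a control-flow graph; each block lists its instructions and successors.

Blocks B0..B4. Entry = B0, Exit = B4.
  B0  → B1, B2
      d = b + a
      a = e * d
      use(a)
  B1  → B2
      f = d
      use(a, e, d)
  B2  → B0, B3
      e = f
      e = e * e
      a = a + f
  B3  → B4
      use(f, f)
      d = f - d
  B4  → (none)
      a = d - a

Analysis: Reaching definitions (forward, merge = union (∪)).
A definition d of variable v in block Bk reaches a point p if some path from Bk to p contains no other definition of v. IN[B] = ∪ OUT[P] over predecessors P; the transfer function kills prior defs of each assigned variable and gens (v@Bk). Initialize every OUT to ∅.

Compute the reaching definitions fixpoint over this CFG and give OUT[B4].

Fixpoint table:
  B0:  IN={a@B2, d@B0, e@B2, f@B1}  OUT={a@B0, d@B0, e@B2, f@B1}
  B1:  IN={a@B0, d@B0, e@B2, f@B1}  OUT={a@B0, d@B0, e@B2, f@B1}
  B2:  IN={a@B0, d@B0, e@B2, f@B1}  OUT={a@B2, d@B0, e@B2, f@B1}
  B3:  IN={a@B2, d@B0, e@B2, f@B1}  OUT={a@B2, d@B3, e@B2, f@B1}
  B4:  IN={a@B2, d@B3, e@B2, f@B1}  OUT={a@B4, d@B3, e@B2, f@B1}

Merge at B4: IN[B4] = OUT[B3] = {a@B2, d@B3, e@B2, f@B1}
Applying B4's transfer function to that IN value gives OUT[B4] (row B4 above).

Answer: {a@B4, d@B3, e@B2, f@B1}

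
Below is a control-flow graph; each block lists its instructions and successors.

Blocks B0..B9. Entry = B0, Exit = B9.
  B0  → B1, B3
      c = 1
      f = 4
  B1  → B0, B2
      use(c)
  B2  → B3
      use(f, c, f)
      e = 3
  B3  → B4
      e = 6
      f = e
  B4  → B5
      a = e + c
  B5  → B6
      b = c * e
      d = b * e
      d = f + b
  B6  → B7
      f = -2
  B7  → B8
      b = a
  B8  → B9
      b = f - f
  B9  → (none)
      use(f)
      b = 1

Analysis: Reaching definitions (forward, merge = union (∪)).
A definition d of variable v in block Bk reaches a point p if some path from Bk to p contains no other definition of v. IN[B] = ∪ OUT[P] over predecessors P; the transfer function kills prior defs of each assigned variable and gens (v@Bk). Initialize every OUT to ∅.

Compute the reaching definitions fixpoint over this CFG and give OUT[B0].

Fixpoint table:
  B0:   IN={c@B0, f@B0}   OUT={c@B0, f@B0}
  B1:   IN={c@B0, f@B0}   OUT={c@B0, f@B0}
  B2:   IN={c@B0, f@B0}   OUT={c@B0, e@B2, f@B0}
  B3:   IN={c@B0, e@B2, f@B0}   OUT={c@B0, e@B3, f@B3}
  B4:   IN={c@B0, e@B3, f@B3}   OUT={a@B4, c@B0, e@B3, f@B3}
  B5:   IN={a@B4, c@B0, e@B3, f@B3}   OUT={a@B4, b@B5, c@B0, d@B5, e@B3, f@B3}
  B6:   IN={a@B4, b@B5, c@B0, d@B5, e@B3, f@B3}   OUT={a@B4, b@B5, c@B0, d@B5, e@B3, f@B6}
  B7:   IN={a@B4, b@B5, c@B0, d@B5, e@B3, f@B6}   OUT={a@B4, b@B7, c@B0, d@B5, e@B3, f@B6}
  B8:   IN={a@B4, b@B7, c@B0, d@B5, e@B3, f@B6}   OUT={a@B4, b@B8, c@B0, d@B5, e@B3, f@B6}
  B9:   IN={a@B4, b@B8, c@B0, d@B5, e@B3, f@B6}   OUT={a@B4, b@B9, c@B0, d@B5, e@B3, f@B6}

Merge at B0 (entry node, so the boundary value {} is joined with the incoming edge(s)): IN[B0] = {} ⊔ OUT[B1] = {c@B0, f@B0}
Applying B0's transfer function to that IN value gives OUT[B0] (row B0 above).

Answer: {c@B0, f@B0}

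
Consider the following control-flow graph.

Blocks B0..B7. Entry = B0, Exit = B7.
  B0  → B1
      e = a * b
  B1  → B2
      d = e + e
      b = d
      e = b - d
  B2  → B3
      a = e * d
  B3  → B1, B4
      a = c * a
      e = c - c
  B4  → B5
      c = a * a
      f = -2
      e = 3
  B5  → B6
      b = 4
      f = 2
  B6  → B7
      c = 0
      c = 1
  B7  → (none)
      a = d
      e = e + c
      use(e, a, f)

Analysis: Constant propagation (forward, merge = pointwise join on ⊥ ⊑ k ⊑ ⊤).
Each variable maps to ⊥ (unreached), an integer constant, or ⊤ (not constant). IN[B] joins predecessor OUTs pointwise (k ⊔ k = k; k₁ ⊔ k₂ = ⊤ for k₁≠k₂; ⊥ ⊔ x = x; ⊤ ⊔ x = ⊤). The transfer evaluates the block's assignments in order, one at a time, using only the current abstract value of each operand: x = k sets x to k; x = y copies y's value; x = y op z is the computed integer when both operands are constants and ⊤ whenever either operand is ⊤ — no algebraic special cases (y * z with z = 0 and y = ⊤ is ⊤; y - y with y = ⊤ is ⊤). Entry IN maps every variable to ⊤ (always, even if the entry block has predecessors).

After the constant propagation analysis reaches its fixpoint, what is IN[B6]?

Answer: {a: ⊤, b: 4, c: ⊤, d: ⊤, e: 3, f: 2}

Working:
Fixpoint table:
  B0:   IN=(all ⊤)   OUT=(all ⊤)
  B1:   IN=(all ⊤)   OUT=(all ⊤)
  B2:   IN=(all ⊤)   OUT=(all ⊤)
  B3:   IN=(all ⊤)   OUT=(all ⊤)
  B4:   IN=(all ⊤)   OUT={e:3, f:-2; rest ⊤}
  B5:   IN={e:3, f:-2; rest ⊤}   OUT={b:4, e:3, f:2; rest ⊤}
  B6:   IN={b:4, e:3, f:2; rest ⊤}   OUT={b:4, c:1, e:3, f:2; rest ⊤}
  B7:   IN={b:4, c:1, e:3, f:2; rest ⊤}   OUT={b:4, c:1, e:4, f:2; rest ⊤}

Merge at B6: IN[B6] = OUT[B5] = {a: ⊤, b: 4, c: ⊤, d: ⊤, e: 3, f: 2}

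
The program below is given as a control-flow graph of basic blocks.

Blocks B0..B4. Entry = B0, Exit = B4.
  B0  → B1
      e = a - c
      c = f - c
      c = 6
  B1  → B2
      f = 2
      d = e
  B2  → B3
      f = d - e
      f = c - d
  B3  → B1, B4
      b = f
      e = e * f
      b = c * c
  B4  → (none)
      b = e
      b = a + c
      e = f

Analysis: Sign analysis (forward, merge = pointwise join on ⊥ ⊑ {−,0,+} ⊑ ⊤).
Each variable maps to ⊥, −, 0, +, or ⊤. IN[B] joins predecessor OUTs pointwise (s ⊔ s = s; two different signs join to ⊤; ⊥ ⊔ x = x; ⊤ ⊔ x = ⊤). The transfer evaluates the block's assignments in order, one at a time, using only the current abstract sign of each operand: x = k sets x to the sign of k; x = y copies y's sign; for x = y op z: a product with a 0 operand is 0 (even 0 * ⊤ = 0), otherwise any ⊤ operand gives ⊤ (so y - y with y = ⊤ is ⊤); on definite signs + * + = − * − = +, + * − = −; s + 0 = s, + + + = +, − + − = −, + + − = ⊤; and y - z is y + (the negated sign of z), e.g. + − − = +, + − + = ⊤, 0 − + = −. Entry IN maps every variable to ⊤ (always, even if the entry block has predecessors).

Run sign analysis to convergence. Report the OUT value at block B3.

Answer: {a: ⊤, b: +, c: +, d: ⊤, e: ⊤, f: ⊤}

Working:
Fixpoint table:
  B0:  IN=(all ⊤)  OUT={c:+; rest ⊤}
  B1:  IN={c:+; rest ⊤}  OUT={c:+, f:+; rest ⊤}
  B2:  IN={c:+, f:+; rest ⊤}  OUT={c:+; rest ⊤}
  B3:  IN={c:+; rest ⊤}  OUT={b:+, c:+; rest ⊤}
  B4:  IN={b:+, c:+; rest ⊤}  OUT={c:+; rest ⊤}

Merge at B3: IN[B3] = OUT[B2] = {a: ⊤, b: ⊤, c: +, d: ⊤, e: ⊤, f: ⊤}
Applying B3's transfer function to that IN value gives OUT[B3] (row B3 above).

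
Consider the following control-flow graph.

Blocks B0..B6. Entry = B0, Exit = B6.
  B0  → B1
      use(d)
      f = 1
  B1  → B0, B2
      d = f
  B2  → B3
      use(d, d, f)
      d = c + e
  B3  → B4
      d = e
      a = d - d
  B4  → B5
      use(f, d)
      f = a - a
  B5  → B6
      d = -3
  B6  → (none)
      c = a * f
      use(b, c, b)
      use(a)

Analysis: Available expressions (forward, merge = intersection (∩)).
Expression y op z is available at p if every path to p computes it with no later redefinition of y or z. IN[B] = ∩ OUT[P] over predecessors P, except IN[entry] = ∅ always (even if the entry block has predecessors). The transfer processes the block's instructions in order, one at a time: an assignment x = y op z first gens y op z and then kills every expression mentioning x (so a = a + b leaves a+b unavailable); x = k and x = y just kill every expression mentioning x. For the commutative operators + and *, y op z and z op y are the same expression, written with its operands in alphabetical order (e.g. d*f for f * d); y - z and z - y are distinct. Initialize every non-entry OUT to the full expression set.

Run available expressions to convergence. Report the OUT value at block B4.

Answer: {a-a, c+e, d-d}

Working:
Per-block solution:
  B0: | IN={} | OUT={}
  B1: | IN={} | OUT={}
  B2: | IN={} | OUT={c+e}
  B3: | IN={c+e} | OUT={c+e, d-d}
  B4: | IN={c+e, d-d} | OUT={a-a, c+e, d-d}
  B5: | IN={a-a, c+e, d-d} | OUT={a-a, c+e}
  B6: | IN={a-a, c+e} | OUT={a*f, a-a}

Merge at B4: IN[B4] = OUT[B3] = {c+e, d-d}
Applying B4's transfer function to that IN value gives OUT[B4] (row B4 above).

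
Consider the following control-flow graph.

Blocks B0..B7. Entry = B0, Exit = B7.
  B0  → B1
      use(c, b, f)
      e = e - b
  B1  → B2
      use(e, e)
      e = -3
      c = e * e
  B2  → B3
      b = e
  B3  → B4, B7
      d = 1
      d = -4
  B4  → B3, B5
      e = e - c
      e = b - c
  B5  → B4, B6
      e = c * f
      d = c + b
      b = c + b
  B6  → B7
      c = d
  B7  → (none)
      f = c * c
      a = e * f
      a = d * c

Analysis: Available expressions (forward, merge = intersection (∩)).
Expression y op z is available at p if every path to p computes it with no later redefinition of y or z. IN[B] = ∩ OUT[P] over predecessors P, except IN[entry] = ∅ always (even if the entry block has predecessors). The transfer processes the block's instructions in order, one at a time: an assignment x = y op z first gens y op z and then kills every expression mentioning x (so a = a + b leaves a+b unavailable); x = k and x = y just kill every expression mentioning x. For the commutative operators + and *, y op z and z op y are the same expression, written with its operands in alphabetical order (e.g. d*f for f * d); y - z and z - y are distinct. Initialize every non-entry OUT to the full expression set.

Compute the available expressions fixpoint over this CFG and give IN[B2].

Per-block solution:
  B0: | IN={} | OUT={}
  B1: | IN={} | OUT={e*e}
  B2: | IN={e*e} | OUT={e*e}
  B3: | IN={} | OUT={}
  B4: | IN={} | OUT={b-c}
  B5: | IN={b-c} | OUT={c*f}
  B6: | IN={c*f} | OUT={}
  B7: | IN={} | OUT={c*c, c*d, e*f}

Merge at B2: IN[B2] = OUT[B1] = {e*e}

Answer: {e*e}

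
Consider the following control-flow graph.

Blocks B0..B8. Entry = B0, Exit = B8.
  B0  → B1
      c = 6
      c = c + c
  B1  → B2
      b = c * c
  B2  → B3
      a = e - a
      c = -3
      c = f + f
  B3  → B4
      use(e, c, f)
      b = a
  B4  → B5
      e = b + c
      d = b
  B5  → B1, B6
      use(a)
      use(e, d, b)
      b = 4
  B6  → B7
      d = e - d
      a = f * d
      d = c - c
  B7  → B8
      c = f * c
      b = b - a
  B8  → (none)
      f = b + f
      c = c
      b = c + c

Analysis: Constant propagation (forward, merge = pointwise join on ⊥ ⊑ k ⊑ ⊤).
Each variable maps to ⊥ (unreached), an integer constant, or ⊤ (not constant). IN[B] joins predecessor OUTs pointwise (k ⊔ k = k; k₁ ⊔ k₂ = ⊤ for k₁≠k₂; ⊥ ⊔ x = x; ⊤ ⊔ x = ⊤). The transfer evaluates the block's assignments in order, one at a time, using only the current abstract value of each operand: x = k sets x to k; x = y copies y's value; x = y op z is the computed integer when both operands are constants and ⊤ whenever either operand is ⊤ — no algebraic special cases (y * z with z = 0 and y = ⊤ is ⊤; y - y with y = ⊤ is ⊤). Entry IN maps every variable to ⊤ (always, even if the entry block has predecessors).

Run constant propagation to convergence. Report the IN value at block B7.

Per-block solution:
  B0:   IN=(all ⊤)   OUT={c:12; rest ⊤}
  B1:   IN=(all ⊤)   OUT=(all ⊤)
  B2:   IN=(all ⊤)   OUT=(all ⊤)
  B3:   IN=(all ⊤)   OUT=(all ⊤)
  B4:   IN=(all ⊤)   OUT=(all ⊤)
  B5:   IN=(all ⊤)   OUT={b:4; rest ⊤}
  B6:   IN={b:4; rest ⊤}   OUT={b:4; rest ⊤}
  B7:   IN={b:4; rest ⊤}   OUT=(all ⊤)
  B8:   IN=(all ⊤)   OUT=(all ⊤)

Merge at B7: IN[B7] = OUT[B6] = {a: ⊤, b: 4, c: ⊤, d: ⊤, e: ⊤, f: ⊤}

Answer: {a: ⊤, b: 4, c: ⊤, d: ⊤, e: ⊤, f: ⊤}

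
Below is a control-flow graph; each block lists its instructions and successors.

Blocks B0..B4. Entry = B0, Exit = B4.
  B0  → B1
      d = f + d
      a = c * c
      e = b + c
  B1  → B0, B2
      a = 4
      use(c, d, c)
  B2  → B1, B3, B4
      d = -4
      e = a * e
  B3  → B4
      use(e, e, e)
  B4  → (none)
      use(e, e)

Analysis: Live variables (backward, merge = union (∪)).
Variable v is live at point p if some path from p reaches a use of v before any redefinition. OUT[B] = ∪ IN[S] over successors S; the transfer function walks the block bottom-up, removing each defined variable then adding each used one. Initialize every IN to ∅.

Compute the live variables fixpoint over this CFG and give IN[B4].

Answer: {e}

Derivation:
Per-block solution:
  B0:  IN={b, c, d, f}  OUT={b, c, d, e, f}
  B1:  IN={b, c, d, e, f}  OUT={a, b, c, d, e, f}
  B2:  IN={a, b, c, e, f}  OUT={b, c, d, e, f}
  B3:  IN={e}  OUT={e}
  B4:  IN={e}  OUT={}

B4 is the boundary node: OUT[B4] = {}
Applying B4's transfer function to that OUT value gives IN[B4] (row B4 above).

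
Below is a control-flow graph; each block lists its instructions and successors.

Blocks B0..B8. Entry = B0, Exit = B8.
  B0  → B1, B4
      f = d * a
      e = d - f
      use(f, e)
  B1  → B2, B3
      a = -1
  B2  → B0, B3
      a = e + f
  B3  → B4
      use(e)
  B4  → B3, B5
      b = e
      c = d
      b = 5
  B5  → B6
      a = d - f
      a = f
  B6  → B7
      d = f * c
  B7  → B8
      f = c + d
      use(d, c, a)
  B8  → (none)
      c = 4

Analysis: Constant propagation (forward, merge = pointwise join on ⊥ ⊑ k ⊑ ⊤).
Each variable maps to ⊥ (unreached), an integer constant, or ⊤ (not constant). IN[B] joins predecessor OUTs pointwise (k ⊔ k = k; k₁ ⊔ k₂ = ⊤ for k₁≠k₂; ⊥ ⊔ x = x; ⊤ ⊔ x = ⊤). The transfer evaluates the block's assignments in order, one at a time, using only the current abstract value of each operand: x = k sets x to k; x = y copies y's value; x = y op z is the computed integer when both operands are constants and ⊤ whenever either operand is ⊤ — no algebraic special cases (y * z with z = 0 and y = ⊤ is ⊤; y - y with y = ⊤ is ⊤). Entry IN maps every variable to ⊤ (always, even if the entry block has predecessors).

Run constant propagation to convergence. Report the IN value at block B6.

Per-block solution:
  B0:   IN=(all ⊤)   OUT=(all ⊤)
  B1:   IN=(all ⊤)   OUT={a:-1; rest ⊤}
  B2:   IN={a:-1; rest ⊤}   OUT=(all ⊤)
  B3:   IN=(all ⊤)   OUT=(all ⊤)
  B4:   IN=(all ⊤)   OUT={b:5; rest ⊤}
  B5:   IN={b:5; rest ⊤}   OUT={b:5; rest ⊤}
  B6:   IN={b:5; rest ⊤}   OUT={b:5; rest ⊤}
  B7:   IN={b:5; rest ⊤}   OUT={b:5; rest ⊤}
  B8:   IN={b:5; rest ⊤}   OUT={b:5, c:4; rest ⊤}

Merge at B6: IN[B6] = OUT[B5] = {a: ⊤, b: 5, c: ⊤, d: ⊤, e: ⊤, f: ⊤}

Answer: {a: ⊤, b: 5, c: ⊤, d: ⊤, e: ⊤, f: ⊤}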